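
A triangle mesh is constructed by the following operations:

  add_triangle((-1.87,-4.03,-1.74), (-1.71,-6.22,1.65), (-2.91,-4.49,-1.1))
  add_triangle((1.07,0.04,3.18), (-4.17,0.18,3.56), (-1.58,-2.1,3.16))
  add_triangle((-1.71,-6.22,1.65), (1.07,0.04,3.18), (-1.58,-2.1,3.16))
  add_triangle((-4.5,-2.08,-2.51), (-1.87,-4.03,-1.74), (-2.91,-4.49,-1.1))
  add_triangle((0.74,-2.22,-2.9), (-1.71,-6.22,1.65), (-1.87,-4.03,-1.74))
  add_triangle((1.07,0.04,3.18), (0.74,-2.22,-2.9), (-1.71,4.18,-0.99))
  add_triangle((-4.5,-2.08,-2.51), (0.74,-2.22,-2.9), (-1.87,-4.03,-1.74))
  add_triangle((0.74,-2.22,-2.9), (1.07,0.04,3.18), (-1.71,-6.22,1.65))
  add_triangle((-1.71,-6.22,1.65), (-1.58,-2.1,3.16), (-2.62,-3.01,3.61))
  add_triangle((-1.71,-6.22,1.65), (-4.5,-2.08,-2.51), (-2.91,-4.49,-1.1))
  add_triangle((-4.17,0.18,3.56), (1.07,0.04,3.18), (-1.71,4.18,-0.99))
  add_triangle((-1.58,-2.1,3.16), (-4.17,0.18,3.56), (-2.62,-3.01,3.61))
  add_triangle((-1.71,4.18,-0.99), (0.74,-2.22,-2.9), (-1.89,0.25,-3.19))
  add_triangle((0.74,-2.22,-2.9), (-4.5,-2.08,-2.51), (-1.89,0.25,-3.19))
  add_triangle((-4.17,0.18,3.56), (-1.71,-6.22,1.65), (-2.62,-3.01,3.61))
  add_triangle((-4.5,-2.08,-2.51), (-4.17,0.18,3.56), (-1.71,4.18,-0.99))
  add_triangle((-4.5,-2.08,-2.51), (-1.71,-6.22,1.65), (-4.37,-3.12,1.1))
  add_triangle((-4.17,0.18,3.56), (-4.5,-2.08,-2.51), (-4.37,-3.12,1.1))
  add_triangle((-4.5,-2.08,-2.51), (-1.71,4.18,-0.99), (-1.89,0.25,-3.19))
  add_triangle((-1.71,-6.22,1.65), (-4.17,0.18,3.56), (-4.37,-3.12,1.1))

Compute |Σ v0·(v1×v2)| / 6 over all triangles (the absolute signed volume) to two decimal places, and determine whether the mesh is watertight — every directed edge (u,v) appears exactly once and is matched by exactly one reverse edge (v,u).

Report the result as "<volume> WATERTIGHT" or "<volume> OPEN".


142.72 WATERTIGHT

Per-triangle v0·(v1×v2)/6:
  t1: +3.0695
  t2: +6.2769
  t3: +6.1740
  t4: +2.8859
  t5: +6.6885
  t6: +2.2191
  t7: +6.5260
  t8: +8.2966
  t9: +1.9144
  t10: +4.0113
  t11: +11.8287
  t12: +1.8618
  t13: +3.8998
  t14: +6.8957
  t15: +5.5942
  t16: +21.9988
  t17: +12.2571
  t18: +10.4476
  t19: +7.9313
  t20: +11.9446
Σ = +142.7218 → |volume| = 142.72

Directed edges: 60 total, each appears once with its reverse present → watertight.


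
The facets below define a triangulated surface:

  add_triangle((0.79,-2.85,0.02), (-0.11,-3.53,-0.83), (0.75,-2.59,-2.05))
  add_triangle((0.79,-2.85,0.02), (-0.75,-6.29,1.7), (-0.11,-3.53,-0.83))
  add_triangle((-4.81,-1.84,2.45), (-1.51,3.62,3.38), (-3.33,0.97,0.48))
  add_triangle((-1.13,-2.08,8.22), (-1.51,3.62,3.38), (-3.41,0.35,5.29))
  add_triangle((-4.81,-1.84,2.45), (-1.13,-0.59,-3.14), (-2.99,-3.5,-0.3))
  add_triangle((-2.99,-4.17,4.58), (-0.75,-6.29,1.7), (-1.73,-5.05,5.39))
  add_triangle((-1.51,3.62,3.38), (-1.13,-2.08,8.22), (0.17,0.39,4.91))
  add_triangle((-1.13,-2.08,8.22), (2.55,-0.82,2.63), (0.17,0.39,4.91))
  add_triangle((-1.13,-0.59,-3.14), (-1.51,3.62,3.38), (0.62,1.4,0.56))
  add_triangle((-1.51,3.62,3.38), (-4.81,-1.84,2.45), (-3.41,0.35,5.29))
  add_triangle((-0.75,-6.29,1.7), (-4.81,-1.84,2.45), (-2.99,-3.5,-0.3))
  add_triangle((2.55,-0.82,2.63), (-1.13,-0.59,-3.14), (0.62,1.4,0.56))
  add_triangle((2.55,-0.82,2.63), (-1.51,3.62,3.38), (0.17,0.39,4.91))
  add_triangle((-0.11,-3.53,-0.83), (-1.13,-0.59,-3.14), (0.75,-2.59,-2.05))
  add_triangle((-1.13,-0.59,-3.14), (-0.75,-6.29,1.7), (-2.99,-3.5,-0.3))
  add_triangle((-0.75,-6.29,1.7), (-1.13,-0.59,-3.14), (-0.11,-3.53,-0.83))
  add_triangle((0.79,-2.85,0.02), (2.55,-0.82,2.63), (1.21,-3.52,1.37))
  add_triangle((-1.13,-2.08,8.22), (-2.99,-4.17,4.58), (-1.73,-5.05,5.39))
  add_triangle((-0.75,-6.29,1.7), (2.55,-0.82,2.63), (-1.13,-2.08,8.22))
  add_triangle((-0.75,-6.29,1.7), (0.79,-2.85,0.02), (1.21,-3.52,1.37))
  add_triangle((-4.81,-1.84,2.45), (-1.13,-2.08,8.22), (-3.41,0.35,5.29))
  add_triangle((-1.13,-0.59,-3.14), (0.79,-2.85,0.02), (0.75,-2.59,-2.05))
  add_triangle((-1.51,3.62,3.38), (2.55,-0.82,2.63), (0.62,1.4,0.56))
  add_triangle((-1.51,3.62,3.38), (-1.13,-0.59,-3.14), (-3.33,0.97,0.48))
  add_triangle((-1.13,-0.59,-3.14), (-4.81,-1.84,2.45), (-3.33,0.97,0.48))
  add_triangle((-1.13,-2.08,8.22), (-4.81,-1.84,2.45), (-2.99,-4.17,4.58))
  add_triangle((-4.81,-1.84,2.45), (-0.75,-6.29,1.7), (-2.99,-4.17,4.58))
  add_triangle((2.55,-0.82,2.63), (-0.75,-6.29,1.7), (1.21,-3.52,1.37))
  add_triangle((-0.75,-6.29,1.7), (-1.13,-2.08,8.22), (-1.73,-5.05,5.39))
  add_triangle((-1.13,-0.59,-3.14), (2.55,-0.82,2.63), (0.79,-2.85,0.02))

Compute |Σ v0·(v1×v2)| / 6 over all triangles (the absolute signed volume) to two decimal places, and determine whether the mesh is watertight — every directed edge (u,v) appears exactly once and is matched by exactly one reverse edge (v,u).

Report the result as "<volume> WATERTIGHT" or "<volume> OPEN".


Per-triangle v0·(v1×v2)/6:
  t1: +1.0823
  t2: +1.8686
  t3: +8.7890
  t4: +14.0302
  t5: +6.7878
  t6: +6.4361
  t7: +7.5185
  t8: +6.6903
  t9: +2.5011
  t10: +8.4937
  t11: +11.2626
  t12: +1.3744
  t13: +5.3741
  t14: +2.4093
  t15: +7.5146
  t16: +3.0572
  t17: +1.1922
  t18: +7.8399
  t19: +23.4831
  t20: +1.7777
  t21: +14.8323
  t22: -1.3187
  t23: +3.4619
  t24: +4.2163
  t25: +6.8374
  t26: +14.5074
  t27: +11.5144
  t28: +2.9526
  t29: +5.3327
  t30: +1.8565
Σ = +193.6756 → |volume| = 193.68

Directed edges: 90 total, each appears once with its reverse present → watertight.

193.68 WATERTIGHT


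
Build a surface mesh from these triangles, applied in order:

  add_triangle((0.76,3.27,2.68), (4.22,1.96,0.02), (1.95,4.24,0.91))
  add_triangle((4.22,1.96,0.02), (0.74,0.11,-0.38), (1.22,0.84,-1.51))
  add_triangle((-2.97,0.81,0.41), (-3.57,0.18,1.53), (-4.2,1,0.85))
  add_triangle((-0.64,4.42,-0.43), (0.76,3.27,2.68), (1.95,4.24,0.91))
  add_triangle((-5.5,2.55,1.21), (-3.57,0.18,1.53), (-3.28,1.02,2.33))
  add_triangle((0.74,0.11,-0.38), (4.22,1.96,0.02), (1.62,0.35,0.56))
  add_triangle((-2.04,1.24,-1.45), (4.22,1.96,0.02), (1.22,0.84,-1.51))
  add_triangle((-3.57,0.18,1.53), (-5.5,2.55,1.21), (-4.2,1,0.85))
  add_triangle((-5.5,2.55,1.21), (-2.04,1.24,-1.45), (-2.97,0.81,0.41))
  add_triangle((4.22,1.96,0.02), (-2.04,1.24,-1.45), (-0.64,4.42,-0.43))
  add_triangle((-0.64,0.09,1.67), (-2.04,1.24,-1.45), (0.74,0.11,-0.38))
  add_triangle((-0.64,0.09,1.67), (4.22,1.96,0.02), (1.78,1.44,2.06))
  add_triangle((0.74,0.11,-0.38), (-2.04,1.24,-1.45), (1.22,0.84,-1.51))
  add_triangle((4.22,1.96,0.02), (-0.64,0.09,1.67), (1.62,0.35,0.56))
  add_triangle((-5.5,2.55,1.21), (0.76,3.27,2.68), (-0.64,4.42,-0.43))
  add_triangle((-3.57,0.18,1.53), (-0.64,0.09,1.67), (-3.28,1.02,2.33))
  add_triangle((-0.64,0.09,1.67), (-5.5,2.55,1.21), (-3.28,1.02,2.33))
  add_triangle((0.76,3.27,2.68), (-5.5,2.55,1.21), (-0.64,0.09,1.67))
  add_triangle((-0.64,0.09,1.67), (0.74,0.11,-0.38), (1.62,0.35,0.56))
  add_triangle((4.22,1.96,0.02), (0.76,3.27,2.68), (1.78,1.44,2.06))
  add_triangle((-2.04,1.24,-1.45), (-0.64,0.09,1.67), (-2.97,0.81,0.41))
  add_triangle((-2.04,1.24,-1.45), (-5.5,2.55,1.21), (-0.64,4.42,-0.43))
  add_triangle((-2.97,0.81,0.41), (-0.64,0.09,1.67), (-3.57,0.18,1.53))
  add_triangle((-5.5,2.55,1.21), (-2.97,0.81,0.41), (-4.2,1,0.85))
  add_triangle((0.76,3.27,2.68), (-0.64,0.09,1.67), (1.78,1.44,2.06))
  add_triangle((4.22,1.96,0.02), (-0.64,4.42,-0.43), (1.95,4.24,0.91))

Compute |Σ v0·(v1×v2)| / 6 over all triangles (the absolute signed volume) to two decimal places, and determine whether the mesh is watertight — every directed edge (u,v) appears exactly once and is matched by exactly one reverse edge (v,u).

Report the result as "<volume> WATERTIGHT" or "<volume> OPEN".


53.87 WATERTIGHT

Per-triangle v0·(v1×v2)/6:
  t1: +4.4285
  t2: +0.3229
  t3: +0.0315
  t4: +4.4611
  t5: +1.8332
  t6: +0.1993
  t7: +2.0552
  t8: +0.7466
  t9: +1.0525
  t10: +4.1218
  t11: -0.3123
  t12: +0.1629
  t13: +0.0347
  t14: +0.6240
  t15: +12.6568
  t16: +0.6780
  t17: +0.3971
  t18: +5.6173
  t19: -0.0137
  t20: +3.0546
  t21: -0.4628
  t22: +7.0229
  t23: -0.5779
  t24: +0.1729
  t25: +1.5743
  t26: +3.9898
Σ = +53.8710 → |volume| = 53.87

Directed edges: 78 total, each appears once with its reverse present → watertight.


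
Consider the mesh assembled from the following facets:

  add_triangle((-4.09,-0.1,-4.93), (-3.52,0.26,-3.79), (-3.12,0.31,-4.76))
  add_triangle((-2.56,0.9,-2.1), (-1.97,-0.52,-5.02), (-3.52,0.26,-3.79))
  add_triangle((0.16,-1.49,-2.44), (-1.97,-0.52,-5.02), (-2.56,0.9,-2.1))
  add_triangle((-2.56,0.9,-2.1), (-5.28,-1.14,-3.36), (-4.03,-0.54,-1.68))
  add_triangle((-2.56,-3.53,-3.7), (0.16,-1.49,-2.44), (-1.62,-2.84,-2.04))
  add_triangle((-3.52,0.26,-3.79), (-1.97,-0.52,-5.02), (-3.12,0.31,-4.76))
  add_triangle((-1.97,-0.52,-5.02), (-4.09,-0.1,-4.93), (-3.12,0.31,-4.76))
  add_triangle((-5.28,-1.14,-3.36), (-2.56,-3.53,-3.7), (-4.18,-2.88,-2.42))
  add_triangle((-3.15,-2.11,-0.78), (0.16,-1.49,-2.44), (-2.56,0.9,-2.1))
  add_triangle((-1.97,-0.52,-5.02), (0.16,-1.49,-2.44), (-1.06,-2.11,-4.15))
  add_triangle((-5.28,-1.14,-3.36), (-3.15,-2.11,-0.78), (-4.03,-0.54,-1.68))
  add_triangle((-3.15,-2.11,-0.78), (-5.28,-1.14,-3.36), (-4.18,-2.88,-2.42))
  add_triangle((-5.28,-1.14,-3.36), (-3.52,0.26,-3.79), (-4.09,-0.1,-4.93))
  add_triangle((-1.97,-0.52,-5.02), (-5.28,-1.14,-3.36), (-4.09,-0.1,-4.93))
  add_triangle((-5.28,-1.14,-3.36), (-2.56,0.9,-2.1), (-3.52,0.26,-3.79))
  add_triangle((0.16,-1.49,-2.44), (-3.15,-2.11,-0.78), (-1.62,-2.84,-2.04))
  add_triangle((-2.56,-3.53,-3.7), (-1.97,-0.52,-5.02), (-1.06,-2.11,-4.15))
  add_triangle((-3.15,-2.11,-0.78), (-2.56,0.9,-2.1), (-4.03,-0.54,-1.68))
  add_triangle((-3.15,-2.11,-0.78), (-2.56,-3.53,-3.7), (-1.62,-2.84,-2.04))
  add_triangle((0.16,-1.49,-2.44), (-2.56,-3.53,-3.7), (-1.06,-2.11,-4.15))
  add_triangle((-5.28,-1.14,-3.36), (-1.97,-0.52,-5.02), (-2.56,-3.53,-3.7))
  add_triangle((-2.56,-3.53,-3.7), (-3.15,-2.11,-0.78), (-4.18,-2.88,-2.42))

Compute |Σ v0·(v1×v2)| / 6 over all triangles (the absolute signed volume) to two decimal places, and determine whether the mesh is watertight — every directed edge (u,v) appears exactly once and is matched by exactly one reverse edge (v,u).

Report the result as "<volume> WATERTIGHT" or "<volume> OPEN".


27.06 WATERTIGHT

Per-triangle v0·(v1×v2)/6:
  t1: +0.3550
  t2: +0.9528
  t3: -0.7521
  t4: +1.2676
  t5: +0.9109
  t6: -0.6822
  t7: +1.0180
  t8: +4.2326
  t9: -4.6333
  t10: +0.9823
  t11: +1.4688
  t12: +1.8290
  t13: +1.0209
  t14: +2.7893
  t15: +1.5588
  t16: -0.9103
  t17: +3.0545
  t18: -0.7258
  t19: +1.2630
  t20: +1.1718
  t21: +9.6954
  t22: +1.1910
Σ = +27.0578 → |volume| = 27.06

Directed edges: 66 total, each appears once with its reverse present → watertight.


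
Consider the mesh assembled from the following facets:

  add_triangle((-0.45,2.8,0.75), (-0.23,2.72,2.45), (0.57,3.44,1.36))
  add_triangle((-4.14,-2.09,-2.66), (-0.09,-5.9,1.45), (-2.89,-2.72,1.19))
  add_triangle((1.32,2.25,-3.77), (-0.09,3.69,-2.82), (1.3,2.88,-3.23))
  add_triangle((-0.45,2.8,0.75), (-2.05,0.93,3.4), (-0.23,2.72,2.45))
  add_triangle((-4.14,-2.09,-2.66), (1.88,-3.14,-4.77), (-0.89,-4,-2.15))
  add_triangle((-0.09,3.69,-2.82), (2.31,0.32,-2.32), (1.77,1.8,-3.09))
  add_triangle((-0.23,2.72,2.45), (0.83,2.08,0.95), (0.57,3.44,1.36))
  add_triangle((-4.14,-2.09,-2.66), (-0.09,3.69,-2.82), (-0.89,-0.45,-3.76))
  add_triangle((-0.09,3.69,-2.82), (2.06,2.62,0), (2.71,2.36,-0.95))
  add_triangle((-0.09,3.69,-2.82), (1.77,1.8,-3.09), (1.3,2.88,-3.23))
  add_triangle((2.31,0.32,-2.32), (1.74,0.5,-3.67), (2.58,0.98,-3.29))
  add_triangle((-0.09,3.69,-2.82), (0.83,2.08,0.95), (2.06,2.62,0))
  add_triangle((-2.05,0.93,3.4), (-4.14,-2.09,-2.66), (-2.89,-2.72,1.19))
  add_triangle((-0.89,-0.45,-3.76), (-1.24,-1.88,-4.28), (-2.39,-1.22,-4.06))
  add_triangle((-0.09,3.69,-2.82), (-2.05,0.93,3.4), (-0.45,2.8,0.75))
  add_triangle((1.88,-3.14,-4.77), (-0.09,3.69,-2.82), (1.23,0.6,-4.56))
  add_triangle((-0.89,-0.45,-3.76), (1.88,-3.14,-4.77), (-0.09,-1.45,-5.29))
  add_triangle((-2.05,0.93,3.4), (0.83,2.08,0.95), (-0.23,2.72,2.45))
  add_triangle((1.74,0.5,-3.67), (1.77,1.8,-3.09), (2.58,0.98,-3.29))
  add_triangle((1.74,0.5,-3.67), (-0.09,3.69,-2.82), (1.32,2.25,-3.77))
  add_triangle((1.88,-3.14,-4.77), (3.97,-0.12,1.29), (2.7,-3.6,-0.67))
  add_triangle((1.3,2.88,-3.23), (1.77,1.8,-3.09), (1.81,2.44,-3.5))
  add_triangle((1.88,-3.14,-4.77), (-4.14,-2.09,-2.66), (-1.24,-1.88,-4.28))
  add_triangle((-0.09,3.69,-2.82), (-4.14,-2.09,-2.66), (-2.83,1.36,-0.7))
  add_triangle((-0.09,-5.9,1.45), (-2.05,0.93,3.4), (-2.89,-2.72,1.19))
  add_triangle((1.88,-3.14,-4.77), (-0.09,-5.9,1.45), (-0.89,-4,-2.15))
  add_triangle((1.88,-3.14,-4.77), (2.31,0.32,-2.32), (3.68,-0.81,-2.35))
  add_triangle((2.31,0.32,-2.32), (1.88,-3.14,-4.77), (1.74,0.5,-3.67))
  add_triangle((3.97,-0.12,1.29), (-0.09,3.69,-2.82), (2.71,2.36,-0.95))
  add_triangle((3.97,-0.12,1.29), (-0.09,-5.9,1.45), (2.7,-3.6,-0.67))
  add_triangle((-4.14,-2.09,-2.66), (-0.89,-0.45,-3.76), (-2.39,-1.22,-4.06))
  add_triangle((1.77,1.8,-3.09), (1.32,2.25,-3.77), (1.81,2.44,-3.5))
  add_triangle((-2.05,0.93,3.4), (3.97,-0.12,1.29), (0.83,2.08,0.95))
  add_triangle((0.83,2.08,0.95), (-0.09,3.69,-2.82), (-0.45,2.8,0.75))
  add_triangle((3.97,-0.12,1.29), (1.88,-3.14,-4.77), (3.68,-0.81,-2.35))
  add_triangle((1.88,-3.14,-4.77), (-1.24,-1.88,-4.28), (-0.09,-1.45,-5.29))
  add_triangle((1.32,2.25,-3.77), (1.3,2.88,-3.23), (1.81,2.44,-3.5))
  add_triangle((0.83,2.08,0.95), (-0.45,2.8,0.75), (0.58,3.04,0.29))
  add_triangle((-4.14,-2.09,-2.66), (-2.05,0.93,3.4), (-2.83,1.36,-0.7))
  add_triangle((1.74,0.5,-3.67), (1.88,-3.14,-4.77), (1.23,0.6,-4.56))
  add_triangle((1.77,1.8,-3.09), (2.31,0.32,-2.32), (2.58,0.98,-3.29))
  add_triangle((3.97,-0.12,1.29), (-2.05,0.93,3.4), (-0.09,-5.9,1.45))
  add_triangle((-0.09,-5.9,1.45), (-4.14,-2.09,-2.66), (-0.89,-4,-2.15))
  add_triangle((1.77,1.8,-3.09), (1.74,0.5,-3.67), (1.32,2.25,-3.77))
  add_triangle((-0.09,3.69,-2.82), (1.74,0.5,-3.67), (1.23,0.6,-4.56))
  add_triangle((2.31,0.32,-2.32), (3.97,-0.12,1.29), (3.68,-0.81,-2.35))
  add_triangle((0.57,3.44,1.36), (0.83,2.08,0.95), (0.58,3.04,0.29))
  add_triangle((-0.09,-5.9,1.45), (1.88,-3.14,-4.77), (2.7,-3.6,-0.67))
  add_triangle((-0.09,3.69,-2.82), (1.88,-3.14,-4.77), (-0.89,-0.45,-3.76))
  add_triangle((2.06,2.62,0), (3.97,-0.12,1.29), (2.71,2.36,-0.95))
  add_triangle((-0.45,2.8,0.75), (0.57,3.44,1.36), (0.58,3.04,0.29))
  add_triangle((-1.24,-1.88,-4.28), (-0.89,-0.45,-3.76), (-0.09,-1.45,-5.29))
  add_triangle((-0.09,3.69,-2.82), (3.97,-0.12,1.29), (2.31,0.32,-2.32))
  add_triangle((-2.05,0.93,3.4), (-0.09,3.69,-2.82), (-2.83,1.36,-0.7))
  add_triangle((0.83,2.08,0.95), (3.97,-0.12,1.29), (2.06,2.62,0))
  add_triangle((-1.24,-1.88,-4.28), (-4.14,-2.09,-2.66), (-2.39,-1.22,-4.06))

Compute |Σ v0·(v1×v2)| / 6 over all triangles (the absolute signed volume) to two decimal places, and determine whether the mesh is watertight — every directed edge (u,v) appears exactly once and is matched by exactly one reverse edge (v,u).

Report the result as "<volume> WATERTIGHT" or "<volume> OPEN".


Per-triangle v0·(v1×v2)/6:
  t1: +0.8596
  t2: +10.9963
  t3: +0.8579
  t4: +1.8313
  t5: +10.1931
  t6: +0.1285
  t7: +0.4323
  t8: +8.2187
  t9: +2.2930
  t10: -0.2968
  t11: +0.3911
  t12: +2.2327
  t13: +8.2354
  t14: +1.1204
  t15: +2.6381
  t16: +0.9391
  t17: -0.3307
  t18: +0.3431
  t19: +0.7613
  t20: +0.5705
  t21: +9.3701
  t22: -0.0135
  t23: +4.6555
  t24: +8.1973
  t25: +9.1051
  t26: +10.4569
  t27: +3.2264
  t28: +2.8042
  t29: +0.0430
  t30: +9.4870
  t31: +0.0284
  t32: +0.1680
  t33: +5.2728
  t34: +2.1614
  t35: +4.7456
  t36: +3.1080
  t37: +0.3125
  t38: -0.4808
  t39: +7.5605
  t40: +2.1555
  t41: +0.1038
  t42: +16.7304
  t43: +10.0694
  t44: +0.7182
  t45: +1.9030
  t46: +2.3343
  t47: +0.2593
  t48: +12.0650
  t49: +8.5244
  t50: +2.1673
  t51: +0.4934
  t52: +1.1123
  t53: +6.7717
  t54: +6.6476
  t55: +2.1397
  t56: +2.1519
Σ = +208.9704 → |volume| = 208.97

Directed edges: 168 total, each appears once with its reverse present → watertight.

208.97 WATERTIGHT


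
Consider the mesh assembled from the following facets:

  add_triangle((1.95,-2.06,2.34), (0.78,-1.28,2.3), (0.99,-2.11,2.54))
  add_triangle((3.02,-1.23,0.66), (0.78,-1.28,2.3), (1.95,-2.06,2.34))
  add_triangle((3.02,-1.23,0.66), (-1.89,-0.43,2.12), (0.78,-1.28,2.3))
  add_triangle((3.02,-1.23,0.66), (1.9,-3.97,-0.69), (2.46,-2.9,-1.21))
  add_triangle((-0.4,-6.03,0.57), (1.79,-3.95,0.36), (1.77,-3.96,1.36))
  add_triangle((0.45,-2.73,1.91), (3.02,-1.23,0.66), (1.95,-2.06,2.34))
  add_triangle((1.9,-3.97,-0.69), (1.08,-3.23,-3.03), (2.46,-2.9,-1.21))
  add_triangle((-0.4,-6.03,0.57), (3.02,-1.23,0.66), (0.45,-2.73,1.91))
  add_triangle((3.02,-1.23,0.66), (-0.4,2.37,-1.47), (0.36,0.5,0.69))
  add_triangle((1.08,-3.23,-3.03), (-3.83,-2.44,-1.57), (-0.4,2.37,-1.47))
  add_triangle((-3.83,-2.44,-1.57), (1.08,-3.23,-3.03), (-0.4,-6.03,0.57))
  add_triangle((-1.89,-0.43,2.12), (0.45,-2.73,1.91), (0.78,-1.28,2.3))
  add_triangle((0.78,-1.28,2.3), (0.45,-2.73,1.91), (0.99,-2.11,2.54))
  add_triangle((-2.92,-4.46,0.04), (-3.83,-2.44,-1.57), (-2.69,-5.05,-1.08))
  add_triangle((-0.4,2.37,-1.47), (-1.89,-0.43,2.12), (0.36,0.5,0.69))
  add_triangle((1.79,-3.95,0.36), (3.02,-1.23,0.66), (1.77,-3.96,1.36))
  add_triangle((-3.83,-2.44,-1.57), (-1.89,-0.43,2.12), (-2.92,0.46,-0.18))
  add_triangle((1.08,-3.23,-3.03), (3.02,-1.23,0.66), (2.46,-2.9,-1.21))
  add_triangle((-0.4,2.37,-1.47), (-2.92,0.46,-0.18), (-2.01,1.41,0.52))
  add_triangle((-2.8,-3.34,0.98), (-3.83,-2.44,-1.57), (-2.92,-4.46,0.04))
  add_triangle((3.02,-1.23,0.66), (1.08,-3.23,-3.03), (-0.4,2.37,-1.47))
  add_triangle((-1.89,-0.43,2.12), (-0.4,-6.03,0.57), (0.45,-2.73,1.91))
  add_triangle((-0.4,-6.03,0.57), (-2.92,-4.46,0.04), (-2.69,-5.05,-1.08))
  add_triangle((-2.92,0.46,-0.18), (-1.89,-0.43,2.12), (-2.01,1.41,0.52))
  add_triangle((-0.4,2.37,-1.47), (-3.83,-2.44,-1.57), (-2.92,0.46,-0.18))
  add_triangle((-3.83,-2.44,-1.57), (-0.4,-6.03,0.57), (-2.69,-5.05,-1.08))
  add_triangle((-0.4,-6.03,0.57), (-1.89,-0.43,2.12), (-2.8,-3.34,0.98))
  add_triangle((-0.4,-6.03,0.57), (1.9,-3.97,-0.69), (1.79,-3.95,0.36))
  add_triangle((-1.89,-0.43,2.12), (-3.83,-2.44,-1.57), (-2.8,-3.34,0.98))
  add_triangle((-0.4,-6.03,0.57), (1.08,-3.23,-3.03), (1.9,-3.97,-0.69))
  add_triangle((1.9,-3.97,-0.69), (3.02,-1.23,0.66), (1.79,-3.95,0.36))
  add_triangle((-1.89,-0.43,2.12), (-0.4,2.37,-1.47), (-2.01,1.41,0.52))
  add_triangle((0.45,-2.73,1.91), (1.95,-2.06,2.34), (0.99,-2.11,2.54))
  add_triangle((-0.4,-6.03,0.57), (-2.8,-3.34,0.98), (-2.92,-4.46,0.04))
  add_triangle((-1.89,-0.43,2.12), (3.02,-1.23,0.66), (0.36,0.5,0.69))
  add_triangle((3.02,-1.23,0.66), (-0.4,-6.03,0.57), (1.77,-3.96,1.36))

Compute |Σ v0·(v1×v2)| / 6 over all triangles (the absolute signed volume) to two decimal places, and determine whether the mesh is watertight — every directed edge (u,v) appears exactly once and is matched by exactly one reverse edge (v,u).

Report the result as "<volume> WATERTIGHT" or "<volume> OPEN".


Per-triangle v0·(v1×v2)/6:
  t1: +0.2714
  t2: +0.4298
  t3: -0.0591
  t4: +1.7555
  t5: +2.0601
  t6: +1.2990
  t7: +1.9688
  t8: +4.8044
  t9: +1.1291
  t10: +9.0850
  t11: +14.6378
  t12: +1.7240
  t13: +0.1350
  t14: +2.5967
  t15: +1.1006
  t16: +1.6286
  t17: +3.7849
  t18: +0.6660
  t19: +1.4920
  t20: +2.3023
  t21: +5.5699
  t22: +4.4093
  t23: +3.2040
  t24: +1.4181
  t25: +3.6383
  t26: -1.4795
  t27: +4.1456
  t28: +2.1678
  t29: +3.9269
  t30: +5.8659
  t31: +1.7416
  t32: +0.2161
  t33: +0.5169
  t34: +2.7407
  t35: +1.1936
  t36: -1.9617
Σ = +90.1254 → |volume| = 90.13

Directed edges: 108 total, each appears once with its reverse present → watertight.

90.13 WATERTIGHT


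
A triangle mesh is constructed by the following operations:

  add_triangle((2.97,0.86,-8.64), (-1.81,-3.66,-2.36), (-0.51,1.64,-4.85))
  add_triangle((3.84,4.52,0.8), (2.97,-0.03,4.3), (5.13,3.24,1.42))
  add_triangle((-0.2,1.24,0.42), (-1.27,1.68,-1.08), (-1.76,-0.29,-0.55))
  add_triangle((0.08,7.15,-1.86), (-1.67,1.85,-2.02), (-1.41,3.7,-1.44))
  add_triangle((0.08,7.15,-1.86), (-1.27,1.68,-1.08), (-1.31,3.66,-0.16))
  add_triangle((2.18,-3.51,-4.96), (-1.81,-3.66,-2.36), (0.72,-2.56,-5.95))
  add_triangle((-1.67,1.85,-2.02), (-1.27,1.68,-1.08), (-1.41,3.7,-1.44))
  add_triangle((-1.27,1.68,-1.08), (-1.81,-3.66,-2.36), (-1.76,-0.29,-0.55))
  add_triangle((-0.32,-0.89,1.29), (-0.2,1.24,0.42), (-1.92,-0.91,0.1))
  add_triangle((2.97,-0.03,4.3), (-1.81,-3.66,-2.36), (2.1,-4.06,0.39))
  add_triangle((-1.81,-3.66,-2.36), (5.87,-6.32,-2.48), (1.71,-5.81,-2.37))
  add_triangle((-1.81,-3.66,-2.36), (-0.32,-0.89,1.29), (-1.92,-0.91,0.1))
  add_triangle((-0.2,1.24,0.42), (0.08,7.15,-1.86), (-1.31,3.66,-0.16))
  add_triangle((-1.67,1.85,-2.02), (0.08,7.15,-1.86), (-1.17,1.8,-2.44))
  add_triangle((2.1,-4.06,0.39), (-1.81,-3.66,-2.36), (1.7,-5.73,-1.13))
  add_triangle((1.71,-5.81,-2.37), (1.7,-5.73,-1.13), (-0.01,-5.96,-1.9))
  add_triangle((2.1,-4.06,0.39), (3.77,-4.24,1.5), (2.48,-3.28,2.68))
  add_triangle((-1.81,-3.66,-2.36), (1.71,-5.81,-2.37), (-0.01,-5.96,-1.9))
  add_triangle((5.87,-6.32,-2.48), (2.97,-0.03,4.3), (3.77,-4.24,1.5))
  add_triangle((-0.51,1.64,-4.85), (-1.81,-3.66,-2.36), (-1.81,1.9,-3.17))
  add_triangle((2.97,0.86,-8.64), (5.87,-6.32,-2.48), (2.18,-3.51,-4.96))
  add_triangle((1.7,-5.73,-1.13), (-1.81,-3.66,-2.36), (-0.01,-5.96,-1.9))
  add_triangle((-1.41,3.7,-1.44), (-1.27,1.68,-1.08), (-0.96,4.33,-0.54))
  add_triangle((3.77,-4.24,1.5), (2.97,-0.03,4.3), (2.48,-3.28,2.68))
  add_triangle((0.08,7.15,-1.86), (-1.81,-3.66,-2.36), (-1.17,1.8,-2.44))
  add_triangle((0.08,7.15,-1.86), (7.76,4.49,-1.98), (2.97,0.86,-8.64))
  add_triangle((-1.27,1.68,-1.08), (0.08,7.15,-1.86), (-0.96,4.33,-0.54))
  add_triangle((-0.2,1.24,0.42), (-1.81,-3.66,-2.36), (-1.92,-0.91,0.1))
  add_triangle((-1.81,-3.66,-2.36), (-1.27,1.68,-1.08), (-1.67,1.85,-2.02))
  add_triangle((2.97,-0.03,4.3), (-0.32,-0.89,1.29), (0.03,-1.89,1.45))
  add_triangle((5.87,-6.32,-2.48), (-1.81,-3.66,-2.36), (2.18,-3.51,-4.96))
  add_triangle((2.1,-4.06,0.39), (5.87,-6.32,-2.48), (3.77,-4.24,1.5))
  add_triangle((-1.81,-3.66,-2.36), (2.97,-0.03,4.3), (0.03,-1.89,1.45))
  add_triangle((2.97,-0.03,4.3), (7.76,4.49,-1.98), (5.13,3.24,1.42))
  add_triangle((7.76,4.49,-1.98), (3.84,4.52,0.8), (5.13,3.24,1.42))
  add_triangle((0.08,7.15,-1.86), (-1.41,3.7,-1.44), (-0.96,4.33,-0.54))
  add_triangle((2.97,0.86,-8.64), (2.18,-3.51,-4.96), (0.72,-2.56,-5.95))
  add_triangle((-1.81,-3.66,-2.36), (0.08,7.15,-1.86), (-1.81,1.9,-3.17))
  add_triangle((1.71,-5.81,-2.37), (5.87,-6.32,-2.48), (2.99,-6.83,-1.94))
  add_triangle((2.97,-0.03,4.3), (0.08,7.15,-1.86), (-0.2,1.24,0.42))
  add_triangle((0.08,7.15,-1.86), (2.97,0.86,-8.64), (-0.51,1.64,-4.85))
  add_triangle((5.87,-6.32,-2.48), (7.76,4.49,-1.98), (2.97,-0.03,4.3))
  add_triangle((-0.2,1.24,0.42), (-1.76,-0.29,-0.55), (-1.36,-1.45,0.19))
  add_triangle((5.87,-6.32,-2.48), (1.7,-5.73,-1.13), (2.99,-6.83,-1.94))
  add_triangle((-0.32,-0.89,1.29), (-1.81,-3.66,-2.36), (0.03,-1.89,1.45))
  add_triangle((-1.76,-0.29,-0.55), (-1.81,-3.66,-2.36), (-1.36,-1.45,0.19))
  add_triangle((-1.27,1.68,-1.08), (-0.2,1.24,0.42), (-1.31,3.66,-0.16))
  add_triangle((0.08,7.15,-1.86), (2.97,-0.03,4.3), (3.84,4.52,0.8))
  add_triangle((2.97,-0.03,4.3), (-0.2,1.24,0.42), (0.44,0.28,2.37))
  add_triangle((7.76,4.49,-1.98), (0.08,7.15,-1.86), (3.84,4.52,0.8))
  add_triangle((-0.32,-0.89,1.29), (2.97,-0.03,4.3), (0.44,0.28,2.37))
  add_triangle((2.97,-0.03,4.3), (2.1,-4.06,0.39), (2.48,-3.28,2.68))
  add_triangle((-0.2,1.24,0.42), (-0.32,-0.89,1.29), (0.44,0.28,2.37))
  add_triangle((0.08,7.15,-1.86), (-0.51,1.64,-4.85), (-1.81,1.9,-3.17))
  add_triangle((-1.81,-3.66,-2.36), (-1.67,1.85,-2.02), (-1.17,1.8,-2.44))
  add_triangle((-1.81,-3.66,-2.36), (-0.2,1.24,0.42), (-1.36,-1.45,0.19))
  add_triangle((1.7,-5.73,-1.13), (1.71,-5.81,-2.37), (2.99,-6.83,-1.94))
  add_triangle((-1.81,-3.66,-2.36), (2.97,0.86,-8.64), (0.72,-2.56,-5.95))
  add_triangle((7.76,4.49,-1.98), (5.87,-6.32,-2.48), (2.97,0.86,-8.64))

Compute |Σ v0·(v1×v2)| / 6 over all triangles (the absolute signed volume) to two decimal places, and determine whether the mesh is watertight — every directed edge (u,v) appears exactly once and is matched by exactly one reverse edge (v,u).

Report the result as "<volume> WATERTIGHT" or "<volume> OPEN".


474.58 OPEN

Per-triangle v0·(v1×v2)/6:
  t1: +16.5793
  t2: +5.8005
  t3: +0.5225
  t4: +1.6994
  t5: +2.2516
  t6: +7.0025
  t7: +0.2513
  t8: +1.6681
  t9: +0.6407
  t10: +5.3466
  t11: +3.0925
  t12: +1.7216
  t13: +0.9936
  t14: +1.7903
  t15: +1.8919
  t16: +2.0695
  t17: +1.9442
  t18: +2.9662
  t19: +10.5682
  t20: +6.3667
  t21: +24.4358
  t22: -0.7780
  t23: +0.2634
  t24: +4.4836
  t25: +0.5407
  t26: +74.4598
  t27: -1.6733
  t28: +0.6810
  t29: +0.7063
  t30: +1.0181
  t31: +18.6079
  t32: +5.2172
  t33: +2.3173
  t34: +7.9487
  t35: +7.4856
  t36: +1.5880
  t37: +9.7970
  t38: -1.5871
  t39: +3.1922
  t40: +3.7224
  t41: +20.9037
  t42: +65.7806
  t43: +0.4031
  t44: +1.1274
  t45: +0.9012
  t46: +1.2517
  t47: +0.0437
  t48: +12.3887
  t49: +0.9621
  t50: +21.8195
  t51: +1.0131
  t52: -2.4499
  t53: +0.3775
  t54: +7.9682
  t55: +1.6398
  t56: -0.7069
  t57: +1.1344
  t58: +4.4652
  t59: +97.9616
Σ = +474.5786 → |volume| = 474.58

Directed edges: 177 total; 3 unmatched, e.g. (1.7,-5.73,-1.13)→(2.1,-4.06,0.39) → open.


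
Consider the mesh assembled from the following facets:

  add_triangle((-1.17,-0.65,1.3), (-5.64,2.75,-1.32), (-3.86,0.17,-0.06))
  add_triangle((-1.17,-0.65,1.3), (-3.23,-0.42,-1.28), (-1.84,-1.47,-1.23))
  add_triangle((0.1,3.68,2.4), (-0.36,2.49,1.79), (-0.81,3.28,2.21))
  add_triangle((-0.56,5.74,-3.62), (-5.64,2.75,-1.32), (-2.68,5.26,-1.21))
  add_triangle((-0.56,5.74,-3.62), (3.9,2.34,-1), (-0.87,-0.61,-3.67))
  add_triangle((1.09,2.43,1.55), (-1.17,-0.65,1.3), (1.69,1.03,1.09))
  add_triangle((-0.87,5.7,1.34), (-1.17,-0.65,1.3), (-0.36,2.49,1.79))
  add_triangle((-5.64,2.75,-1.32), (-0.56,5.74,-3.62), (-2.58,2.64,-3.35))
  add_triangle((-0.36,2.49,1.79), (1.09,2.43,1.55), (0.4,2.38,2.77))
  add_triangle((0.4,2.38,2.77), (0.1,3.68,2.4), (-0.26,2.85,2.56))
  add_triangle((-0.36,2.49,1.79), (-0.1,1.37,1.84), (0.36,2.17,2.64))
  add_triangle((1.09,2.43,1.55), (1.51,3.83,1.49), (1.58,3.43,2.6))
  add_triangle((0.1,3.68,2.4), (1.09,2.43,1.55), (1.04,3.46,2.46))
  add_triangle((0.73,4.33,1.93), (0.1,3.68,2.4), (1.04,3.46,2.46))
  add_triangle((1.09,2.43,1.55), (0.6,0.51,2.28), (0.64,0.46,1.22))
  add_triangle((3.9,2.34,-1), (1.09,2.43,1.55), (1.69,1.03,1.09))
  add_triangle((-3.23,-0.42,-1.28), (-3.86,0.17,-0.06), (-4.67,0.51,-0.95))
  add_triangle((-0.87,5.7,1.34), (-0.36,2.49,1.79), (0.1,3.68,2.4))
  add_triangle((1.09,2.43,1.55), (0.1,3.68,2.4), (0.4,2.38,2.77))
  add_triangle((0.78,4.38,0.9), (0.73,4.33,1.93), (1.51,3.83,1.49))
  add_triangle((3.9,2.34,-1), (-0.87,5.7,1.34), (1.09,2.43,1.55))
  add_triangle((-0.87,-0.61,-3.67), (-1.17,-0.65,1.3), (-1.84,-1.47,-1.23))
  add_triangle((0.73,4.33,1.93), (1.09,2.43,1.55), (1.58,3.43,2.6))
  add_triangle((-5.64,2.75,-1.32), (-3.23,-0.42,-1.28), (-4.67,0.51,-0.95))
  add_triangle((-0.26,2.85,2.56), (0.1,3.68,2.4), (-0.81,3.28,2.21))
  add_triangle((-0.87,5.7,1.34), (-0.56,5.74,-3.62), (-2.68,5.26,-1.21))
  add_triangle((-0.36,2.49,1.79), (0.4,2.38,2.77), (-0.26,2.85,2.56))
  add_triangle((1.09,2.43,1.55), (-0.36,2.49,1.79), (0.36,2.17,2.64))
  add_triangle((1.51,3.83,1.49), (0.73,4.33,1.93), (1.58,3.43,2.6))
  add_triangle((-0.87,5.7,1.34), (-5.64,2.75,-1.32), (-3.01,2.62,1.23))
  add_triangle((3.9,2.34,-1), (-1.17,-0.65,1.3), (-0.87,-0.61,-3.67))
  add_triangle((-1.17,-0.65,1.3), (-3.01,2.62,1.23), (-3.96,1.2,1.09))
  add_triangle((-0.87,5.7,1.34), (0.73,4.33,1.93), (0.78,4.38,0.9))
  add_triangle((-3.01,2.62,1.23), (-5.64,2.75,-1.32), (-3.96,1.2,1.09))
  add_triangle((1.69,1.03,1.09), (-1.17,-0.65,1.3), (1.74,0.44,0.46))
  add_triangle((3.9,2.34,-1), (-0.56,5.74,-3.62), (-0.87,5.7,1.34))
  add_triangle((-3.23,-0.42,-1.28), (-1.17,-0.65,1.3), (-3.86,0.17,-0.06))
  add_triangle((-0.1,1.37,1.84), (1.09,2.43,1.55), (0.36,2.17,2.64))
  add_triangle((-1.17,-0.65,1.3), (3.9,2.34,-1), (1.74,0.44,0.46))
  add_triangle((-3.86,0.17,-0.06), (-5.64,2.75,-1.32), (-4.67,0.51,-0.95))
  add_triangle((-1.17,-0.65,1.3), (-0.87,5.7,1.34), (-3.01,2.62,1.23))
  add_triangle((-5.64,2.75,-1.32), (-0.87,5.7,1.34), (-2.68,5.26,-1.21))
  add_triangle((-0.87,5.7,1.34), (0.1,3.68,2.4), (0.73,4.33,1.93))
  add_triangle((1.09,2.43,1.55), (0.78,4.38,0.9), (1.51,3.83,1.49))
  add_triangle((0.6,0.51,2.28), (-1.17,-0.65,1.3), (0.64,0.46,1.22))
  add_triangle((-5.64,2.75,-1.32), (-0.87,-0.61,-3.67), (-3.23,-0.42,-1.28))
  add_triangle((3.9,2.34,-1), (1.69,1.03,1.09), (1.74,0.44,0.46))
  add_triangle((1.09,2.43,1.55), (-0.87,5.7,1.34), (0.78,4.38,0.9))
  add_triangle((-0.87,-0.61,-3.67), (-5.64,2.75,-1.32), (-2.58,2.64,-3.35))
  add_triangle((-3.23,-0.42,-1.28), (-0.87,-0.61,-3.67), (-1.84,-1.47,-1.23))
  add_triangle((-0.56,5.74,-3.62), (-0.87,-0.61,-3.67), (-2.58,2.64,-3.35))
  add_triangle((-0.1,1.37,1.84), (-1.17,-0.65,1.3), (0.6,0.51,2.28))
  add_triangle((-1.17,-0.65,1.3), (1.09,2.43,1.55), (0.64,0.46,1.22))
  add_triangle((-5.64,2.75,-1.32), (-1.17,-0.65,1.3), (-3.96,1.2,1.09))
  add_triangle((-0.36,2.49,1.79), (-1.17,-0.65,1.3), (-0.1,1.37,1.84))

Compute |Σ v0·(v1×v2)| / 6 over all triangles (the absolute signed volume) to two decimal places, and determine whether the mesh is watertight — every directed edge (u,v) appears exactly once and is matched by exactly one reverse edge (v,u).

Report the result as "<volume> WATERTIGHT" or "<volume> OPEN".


135.73 OPEN

Per-triangle v0·(v1×v2)/6:
  t1: +1.5653
  t2: +1.3027
  t3: -0.0730
  t4: +9.9703
  t5: +15.5906
  t6: +1.0068
  t7: +1.4802
  t8: +9.5799
  t9: -0.6943
  t10: +0.3963
  t11: +0.1951
  t12: +0.0187
  t13: -0.1480
  t14: +0.5951
  t15: +0.2040
  t16: +1.7395
  t17: +0.5581
  t18: +0.7280
  t19: +0.7720
  t20: +0.6498
  t21: +6.1096
  t22: -0.3240
  t23: -0.1884
  t24: +1.1386
  t25: +0.3721
  t26: +9.5966
  t27: -0.0910
  t28: +0.7011
  t29: +0.8251
  t30: +7.9214
  t31: -0.0744
  t32: +1.3685
  t33: +1.4265
  t34: +3.5136
  t35: +0.3473
  t36: +19.6323
  t37: +1.0318
  t38: -0.1234
  t39: -0.4232
  t40: +1.1708
  t41: +2.8620
  t42: +8.6263
  t43: +1.4548
  t44: -0.2977
  t45: +0.0065
  t46: +5.9908
  t47: +0.6075
  t48: -1.5268
  t49: +7.1729
  t50: +2.0692
  t51: +7.5103
  t52: +0.7596
  t53: -0.6308
  t54: +1.2326
  t55: +0.5205
Σ = +135.7255 → |volume| = 135.73

Directed edges: 165 total; 9 unmatched, e.g. (-0.36,2.49,1.79)→(-0.81,3.28,2.21) → open.


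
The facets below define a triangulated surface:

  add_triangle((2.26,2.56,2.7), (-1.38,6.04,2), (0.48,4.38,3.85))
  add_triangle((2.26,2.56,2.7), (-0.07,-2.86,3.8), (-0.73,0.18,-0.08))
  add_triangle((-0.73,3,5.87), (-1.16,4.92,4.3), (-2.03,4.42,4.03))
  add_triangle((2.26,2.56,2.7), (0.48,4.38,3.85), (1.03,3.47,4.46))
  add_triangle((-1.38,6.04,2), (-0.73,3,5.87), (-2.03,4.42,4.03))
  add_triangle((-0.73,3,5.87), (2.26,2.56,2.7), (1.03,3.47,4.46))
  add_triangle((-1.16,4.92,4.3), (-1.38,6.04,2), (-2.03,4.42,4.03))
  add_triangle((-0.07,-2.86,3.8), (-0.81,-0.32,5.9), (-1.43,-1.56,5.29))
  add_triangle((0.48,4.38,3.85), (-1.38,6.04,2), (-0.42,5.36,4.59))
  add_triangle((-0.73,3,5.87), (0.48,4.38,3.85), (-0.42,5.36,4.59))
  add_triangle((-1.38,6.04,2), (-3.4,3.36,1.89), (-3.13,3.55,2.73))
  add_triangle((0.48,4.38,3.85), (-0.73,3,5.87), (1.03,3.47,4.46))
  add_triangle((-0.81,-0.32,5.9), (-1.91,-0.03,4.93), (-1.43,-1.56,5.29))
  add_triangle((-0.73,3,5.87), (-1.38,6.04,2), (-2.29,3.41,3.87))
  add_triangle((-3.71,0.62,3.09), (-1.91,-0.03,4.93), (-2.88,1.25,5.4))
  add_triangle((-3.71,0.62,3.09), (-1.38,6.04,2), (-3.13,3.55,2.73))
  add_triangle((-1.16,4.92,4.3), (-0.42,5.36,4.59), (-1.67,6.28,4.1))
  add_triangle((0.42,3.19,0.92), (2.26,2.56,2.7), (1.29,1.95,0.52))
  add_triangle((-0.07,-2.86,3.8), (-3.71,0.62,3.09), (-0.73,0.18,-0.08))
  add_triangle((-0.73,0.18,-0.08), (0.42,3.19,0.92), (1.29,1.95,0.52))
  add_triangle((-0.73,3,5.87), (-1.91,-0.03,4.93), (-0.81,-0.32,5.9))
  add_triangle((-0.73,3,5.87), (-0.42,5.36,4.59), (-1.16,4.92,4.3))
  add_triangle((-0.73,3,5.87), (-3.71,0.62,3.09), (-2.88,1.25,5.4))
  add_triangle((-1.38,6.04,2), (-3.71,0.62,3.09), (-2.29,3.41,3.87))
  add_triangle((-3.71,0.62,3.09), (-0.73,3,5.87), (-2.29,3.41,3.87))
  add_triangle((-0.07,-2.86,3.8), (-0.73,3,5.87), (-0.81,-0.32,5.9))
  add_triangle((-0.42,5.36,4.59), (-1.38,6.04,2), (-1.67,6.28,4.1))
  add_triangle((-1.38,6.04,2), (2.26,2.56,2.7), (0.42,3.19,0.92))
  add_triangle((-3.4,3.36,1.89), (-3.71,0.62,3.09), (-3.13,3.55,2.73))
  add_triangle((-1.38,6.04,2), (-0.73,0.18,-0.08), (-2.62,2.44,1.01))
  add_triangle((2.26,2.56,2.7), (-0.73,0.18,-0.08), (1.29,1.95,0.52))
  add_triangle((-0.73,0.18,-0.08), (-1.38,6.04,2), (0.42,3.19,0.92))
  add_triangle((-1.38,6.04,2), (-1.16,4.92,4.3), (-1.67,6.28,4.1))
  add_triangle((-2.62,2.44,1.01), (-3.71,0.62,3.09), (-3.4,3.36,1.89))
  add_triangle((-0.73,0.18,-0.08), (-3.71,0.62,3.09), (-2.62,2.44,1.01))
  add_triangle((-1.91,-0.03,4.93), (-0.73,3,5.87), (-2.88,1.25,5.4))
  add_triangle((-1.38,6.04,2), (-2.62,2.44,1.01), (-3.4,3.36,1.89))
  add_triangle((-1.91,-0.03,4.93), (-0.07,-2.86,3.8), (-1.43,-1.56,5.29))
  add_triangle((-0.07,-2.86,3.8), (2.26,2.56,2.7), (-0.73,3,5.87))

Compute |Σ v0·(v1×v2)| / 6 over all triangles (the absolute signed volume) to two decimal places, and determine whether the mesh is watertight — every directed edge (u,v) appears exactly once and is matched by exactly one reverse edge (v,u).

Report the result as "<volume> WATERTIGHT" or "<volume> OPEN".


80.63 OPEN

Per-triangle v0·(v1×v2)/6:
  t1: +4.1113
  t2: -2.3026
  t3: +2.6280
  t4: +1.8240
  t5: -4.8928
  t6: +1.1941
  t7: +2.6501
  t8: +2.4020
  t9: +2.2526
  t10: +2.4714
  t11: +2.3044
  t12: +2.6231
  t13: +1.7080
  t14: +7.2942
  t15: +2.2352
  t16: +1.1500
  t17: +0.9754
  t18: +1.1210
  t19: +1.0875
  t20: +0.0894
  t21: +4.0416
  t22: +2.2455
  t23: +2.8399
  t24: +5.4580
  t25: +6.3571
  t26: +1.6719
  t27: +2.3031
  t28: +2.5325
  t29: +1.9752
  t30: +0.4300
  t31: -0.5331
  t32: +0.2560
  t33: -0.5593
  t34: +0.8575
  t35: +0.8097
  t36: +3.5930
  t37: +1.0787
  t38: -0.3163
  t39: +12.6598
Σ = +80.6270 → |volume| = 80.63

Directed edges: 117 total; 3 unmatched, e.g. (-3.71,0.62,3.09)→(-1.91,-0.03,4.93) → open.


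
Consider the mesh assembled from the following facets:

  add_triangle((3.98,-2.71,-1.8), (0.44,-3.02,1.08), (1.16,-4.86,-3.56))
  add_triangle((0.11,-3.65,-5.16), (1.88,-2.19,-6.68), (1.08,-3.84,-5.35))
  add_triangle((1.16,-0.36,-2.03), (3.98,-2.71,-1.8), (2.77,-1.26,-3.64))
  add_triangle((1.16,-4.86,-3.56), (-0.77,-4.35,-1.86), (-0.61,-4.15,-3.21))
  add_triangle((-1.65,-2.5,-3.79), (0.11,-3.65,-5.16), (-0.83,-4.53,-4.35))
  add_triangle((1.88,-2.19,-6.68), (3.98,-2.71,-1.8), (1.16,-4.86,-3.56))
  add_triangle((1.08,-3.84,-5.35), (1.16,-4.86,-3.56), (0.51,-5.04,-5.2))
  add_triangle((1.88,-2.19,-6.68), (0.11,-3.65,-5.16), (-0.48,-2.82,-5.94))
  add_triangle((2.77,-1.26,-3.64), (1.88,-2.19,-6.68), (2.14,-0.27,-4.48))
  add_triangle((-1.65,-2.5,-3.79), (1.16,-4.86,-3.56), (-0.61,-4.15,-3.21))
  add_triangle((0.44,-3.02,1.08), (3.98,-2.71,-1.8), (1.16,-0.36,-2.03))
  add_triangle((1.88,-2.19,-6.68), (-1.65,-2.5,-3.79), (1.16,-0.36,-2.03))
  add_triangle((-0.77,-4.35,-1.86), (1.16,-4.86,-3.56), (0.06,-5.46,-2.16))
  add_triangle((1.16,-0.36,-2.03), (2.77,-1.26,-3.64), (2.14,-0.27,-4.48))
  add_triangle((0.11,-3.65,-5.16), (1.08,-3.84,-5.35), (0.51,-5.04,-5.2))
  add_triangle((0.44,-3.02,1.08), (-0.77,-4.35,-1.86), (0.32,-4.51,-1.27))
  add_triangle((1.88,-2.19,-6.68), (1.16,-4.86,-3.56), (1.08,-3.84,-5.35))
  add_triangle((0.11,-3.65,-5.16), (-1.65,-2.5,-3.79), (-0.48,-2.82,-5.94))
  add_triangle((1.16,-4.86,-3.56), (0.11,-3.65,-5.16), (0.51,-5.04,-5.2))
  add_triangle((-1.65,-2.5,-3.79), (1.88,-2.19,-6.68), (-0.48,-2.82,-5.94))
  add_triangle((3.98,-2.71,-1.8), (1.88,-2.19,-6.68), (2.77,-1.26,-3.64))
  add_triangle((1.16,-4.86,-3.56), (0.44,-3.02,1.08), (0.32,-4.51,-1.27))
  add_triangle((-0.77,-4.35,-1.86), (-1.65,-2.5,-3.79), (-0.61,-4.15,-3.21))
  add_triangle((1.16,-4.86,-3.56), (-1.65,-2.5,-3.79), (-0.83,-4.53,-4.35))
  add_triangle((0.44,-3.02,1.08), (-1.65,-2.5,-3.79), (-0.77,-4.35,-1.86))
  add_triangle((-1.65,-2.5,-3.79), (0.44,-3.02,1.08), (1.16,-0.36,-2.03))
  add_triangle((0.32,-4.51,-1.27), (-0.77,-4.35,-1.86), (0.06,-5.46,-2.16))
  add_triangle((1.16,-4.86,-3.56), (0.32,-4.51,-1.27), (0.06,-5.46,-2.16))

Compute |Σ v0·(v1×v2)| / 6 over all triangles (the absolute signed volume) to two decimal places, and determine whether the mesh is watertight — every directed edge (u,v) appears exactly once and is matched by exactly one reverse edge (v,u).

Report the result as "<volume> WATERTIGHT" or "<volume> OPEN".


46.26 OPEN

Per-triangle v0·(v1×v2)/6:
  t1: +8.9306
  t2: +2.1891
  t3: +0.0555
  t4: +1.9687
  t5: +2.3063
  t6: +13.9075
  t7: +1.6238
  t8: +3.3874
  t9: +2.3949
  t10: +2.2298
  t11: -2.3518
  t12: +0.0999
  t13: +1.3586
  t14: -0.0351
  t15: +1.1121
  t16: +1.4574
  t17: +2.1173
  t18: +1.9623
  t19: -0.4657
  t20: -0.3732
  t21: +3.8620
  t22: +1.5546
  t23: +1.5025
  t24: -1.1547
  t25: +0.1533
  t26: -4.7998
  t27: +0.3484
  t28: +0.9207
Σ = +46.2625 → |volume| = 46.26

Directed edges: 84 total; 6 unmatched, e.g. (0.11,-3.65,-5.16)→(-0.83,-4.53,-4.35) → open.


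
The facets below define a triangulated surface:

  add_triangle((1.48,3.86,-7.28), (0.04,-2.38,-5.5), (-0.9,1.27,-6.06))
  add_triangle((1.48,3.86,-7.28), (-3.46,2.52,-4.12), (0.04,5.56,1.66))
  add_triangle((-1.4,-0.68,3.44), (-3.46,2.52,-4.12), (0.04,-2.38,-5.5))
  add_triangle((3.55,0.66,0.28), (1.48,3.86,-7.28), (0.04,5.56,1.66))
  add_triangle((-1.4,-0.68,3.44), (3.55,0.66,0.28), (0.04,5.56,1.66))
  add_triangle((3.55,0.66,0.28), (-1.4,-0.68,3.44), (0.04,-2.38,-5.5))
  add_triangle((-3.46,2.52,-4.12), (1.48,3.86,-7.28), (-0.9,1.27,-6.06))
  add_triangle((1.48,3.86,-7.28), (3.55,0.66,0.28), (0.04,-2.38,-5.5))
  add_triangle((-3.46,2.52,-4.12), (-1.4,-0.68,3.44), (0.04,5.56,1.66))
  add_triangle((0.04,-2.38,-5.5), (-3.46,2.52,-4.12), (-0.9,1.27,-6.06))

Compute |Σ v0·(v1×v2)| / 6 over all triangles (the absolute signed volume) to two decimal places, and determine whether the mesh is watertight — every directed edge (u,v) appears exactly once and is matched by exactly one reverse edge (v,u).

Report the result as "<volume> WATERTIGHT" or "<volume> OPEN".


Per-triangle v0·(v1×v2)/6:
  t1: +11.1584
  t2: +33.7353
  t3: +12.3609
  t4: +27.8145
  t5: +12.0755
  t6: +6.3818
  t7: +11.0001
  t8: +22.1208
  t9: +18.0407
  t10: +8.7284
Σ = +163.4163 → |volume| = 163.42

Directed edges: 30 total, each appears once with its reverse present → watertight.

163.42 WATERTIGHT


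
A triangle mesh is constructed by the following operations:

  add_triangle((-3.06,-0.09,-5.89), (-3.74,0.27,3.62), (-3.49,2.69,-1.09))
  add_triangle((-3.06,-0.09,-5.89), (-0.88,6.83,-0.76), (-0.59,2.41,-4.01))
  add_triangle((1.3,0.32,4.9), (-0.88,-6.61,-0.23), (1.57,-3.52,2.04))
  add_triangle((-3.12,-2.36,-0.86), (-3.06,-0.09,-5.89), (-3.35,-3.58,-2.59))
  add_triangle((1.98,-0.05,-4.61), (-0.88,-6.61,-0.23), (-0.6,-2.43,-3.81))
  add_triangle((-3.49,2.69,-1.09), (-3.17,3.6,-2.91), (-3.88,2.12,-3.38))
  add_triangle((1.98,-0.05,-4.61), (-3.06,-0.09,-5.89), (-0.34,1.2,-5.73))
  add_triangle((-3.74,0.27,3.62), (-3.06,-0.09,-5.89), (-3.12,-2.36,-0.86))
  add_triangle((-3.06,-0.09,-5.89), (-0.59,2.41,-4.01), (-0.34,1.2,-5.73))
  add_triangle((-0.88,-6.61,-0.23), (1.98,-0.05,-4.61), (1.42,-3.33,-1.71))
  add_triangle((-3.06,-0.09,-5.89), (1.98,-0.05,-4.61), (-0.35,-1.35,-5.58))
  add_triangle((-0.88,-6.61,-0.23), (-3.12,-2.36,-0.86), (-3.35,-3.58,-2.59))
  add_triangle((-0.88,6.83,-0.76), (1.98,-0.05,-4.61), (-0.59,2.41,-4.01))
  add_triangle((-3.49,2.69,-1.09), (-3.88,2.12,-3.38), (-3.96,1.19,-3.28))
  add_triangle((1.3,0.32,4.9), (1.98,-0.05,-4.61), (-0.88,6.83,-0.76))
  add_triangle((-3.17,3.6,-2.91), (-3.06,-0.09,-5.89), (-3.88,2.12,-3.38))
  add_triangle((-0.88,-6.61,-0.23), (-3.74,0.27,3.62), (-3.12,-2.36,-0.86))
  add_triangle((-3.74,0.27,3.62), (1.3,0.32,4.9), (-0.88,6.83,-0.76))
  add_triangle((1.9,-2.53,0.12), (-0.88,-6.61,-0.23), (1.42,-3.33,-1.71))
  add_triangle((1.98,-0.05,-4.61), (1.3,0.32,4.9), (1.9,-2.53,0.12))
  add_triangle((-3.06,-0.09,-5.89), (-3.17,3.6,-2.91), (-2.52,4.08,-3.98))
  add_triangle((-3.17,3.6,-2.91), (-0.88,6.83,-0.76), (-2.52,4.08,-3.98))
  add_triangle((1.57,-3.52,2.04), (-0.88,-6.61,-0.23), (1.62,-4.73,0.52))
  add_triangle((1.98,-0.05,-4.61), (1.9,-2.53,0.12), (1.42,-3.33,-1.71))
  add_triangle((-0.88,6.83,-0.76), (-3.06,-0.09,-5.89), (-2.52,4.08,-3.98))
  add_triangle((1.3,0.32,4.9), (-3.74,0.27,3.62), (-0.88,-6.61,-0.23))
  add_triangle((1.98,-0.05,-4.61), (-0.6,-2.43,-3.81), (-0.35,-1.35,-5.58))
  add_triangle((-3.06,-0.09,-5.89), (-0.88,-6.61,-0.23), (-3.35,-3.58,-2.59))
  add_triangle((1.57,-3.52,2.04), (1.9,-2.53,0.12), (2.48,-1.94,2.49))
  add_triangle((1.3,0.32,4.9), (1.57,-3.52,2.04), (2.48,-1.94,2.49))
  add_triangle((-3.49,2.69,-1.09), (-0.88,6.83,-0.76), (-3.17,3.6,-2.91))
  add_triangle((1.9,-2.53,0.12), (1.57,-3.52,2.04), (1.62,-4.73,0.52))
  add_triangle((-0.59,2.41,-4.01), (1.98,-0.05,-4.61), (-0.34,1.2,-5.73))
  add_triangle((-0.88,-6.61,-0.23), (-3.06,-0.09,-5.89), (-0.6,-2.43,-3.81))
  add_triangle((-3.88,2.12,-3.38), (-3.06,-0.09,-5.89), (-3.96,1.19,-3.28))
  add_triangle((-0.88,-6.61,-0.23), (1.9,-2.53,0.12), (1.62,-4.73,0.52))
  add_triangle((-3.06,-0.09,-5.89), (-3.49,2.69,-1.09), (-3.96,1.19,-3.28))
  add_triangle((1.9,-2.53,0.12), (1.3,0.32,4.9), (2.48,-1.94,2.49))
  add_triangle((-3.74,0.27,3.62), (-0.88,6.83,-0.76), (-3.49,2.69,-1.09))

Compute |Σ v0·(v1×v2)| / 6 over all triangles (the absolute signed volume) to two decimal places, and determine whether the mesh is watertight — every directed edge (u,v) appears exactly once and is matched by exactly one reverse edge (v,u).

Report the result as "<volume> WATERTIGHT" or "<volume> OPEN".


Per-triangle v0·(v1×v2)/6:
  t1: +14.3182
  t2: +11.2062
  t3: +7.9843
  t4: +4.6729
  t5: +9.5573
  t6: +2.4310
  t7: +5.4769
  t8: +13.5125
  t9: +4.5095
  t10: +5.9707
  t11: +5.4829
  t12: +5.1584
  t13: +9.8747
  t14: +1.3139
  t15: +18.1351
  t16: +4.0640
  t17: +14.3965
  t18: +26.3900
  t19: +4.3554
  t20: +7.0216
  t21: +5.1222
  t22: +5.1650
  t23: +3.8221
  t24: +3.6320
  t25: +1.0655
  t26: +25.3384
  t27: +2.8252
  t28: +10.3563
  t29: +1.8935
  t30: +3.6615
  t31: +6.5436
  t32: +1.3922
  t33: +3.0379
  t34: +10.7165
  t35: +2.2236
  t36: +1.1714
  t37: -2.4349
  t38: -0.5629
  t39: +16.3956
Σ = +277.1968 → |volume| = 277.20

Directed edges: 117 total; 3 unmatched, e.g. (-0.35,-1.35,-5.58)→(-3.06,-0.09,-5.89) → open.

277.20 OPEN
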